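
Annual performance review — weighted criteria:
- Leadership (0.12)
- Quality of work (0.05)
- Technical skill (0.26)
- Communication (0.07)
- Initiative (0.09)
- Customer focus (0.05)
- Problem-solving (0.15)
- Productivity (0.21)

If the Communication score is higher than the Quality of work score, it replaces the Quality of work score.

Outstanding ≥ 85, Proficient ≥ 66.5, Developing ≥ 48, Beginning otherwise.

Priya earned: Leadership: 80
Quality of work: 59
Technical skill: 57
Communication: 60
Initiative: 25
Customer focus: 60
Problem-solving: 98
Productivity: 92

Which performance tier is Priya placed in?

Proficient

Communication (60) > Quality of work (59), so Quality of work counts as 60.
Weighted total:
  Leadership 80 × 0.12 = 9.6
  Quality of work 60 × 0.05 = 3
  Technical skill 57 × 0.26 = 14.82
  Communication 60 × 0.07 = 4.2
  Initiative 25 × 0.09 = 2.25
  Customer focus 60 × 0.05 = 3
  Problem-solving 98 × 0.15 = 14.7
  Productivity 92 × 0.21 = 19.32
Sum = 70.89
70.89 is ≥ 66.5 and < 85 → Proficient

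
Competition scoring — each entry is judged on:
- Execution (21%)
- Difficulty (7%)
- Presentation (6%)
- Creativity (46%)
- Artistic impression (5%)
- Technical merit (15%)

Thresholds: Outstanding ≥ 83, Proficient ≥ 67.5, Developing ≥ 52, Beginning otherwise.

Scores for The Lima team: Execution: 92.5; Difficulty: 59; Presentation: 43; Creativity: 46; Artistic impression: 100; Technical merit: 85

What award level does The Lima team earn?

Developing

Weighted total:
  Execution 92.5 × 0.21 = 19.425
  Difficulty 59 × 0.07 = 4.13
  Presentation 43 × 0.06 = 2.58
  Creativity 46 × 0.46 = 21.16
  Artistic impression 100 × 0.05 = 5
  Technical merit 85 × 0.15 = 12.75
Sum = 65.045
65.045 is ≥ 52 and < 67.5 → Developing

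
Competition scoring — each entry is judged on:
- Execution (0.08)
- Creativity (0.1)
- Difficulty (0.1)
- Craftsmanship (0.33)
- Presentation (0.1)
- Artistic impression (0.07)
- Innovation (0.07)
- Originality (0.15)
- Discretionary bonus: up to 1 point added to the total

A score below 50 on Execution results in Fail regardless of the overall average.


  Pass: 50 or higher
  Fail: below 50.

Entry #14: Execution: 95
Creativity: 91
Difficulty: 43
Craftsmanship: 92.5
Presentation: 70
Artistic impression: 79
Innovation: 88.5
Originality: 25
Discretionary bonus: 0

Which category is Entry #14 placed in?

Execution score 95 ≥ 50: minimum met.
Weighted total:
  Execution 95 × 0.08 = 7.6
  Creativity 91 × 0.1 = 9.1
  Difficulty 43 × 0.1 = 4.3
  Craftsmanship 92.5 × 0.33 = 30.525
  Presentation 70 × 0.1 = 7
  Artistic impression 79 × 0.07 = 5.53
  Innovation 88.5 × 0.07 = 6.195
  Originality 25 × 0.15 = 3.75
Sum = 74
Discretionary bonus: 74 + 0 = 74
74 ≥ 50 → Pass

Pass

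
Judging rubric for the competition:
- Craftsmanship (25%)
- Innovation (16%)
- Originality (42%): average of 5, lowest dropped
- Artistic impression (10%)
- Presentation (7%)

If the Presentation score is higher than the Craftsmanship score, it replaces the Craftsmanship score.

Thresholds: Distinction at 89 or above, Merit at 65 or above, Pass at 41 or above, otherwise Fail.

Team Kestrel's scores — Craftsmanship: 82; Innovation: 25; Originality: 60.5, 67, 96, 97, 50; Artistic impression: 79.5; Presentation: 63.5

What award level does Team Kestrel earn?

Originality: drop 50 → average of remaining 4 = 320.5/4 = 80.125
Presentation (63.5) ≤ Craftsmanship (82), so Craftsmanship stays at 82.
Weighted total:
  Craftsmanship 82 × 0.25 = 20.5
  Innovation 25 × 0.16 = 4
  Originality 80.125 × 0.42 = 33.6525
  Artistic impression 79.5 × 0.1 = 7.95
  Presentation 63.5 × 0.07 = 4.445
Sum = 70.5475
70.5475 is ≥ 65 and < 89 → Merit

Merit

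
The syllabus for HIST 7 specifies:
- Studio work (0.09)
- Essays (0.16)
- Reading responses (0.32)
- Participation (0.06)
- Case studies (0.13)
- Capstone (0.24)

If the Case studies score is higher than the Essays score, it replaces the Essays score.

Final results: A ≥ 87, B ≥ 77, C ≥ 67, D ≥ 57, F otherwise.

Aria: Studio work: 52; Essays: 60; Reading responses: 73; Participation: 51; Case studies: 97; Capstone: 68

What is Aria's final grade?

Case studies (97) > Essays (60), so Essays counts as 97.
Weighted total:
  Studio work 52 × 0.09 = 4.68
  Essays 97 × 0.16 = 15.52
  Reading responses 73 × 0.32 = 23.36
  Participation 51 × 0.06 = 3.06
  Case studies 97 × 0.13 = 12.61
  Capstone 68 × 0.24 = 16.32
Sum = 75.55
75.55 is ≥ 67 and < 77 → C

C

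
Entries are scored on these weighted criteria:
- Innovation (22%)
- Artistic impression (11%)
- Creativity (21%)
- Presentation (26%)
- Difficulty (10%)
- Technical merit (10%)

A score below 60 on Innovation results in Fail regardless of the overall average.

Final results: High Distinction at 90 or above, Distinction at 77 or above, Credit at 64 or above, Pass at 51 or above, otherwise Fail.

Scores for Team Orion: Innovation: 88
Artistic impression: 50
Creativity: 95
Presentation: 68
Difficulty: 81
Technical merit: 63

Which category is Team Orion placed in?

Credit

Innovation score 88 ≥ 60: minimum met.
Weighted total:
  Innovation 88 × 0.22 = 19.36
  Artistic impression 50 × 0.11 = 5.5
  Creativity 95 × 0.21 = 19.95
  Presentation 68 × 0.26 = 17.68
  Difficulty 81 × 0.1 = 8.1
  Technical merit 63 × 0.1 = 6.3
Sum = 76.89
76.89 is ≥ 64 and < 77 → Credit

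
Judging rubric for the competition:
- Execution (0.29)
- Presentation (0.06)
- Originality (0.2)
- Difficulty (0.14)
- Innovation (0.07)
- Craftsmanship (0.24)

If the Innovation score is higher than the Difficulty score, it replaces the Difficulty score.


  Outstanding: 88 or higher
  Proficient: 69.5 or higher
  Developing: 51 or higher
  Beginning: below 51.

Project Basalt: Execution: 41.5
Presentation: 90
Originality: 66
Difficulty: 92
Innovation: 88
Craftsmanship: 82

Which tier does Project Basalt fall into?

Developing

Innovation (88) ≤ Difficulty (92), so Difficulty stays at 92.
Weighted total:
  Execution 41.5 × 0.29 = 12.035
  Presentation 90 × 0.06 = 5.4
  Originality 66 × 0.2 = 13.2
  Difficulty 92 × 0.14 = 12.88
  Innovation 88 × 0.07 = 6.16
  Craftsmanship 82 × 0.24 = 19.68
Sum = 69.355
69.355 is ≥ 51 and < 69.5 → Developing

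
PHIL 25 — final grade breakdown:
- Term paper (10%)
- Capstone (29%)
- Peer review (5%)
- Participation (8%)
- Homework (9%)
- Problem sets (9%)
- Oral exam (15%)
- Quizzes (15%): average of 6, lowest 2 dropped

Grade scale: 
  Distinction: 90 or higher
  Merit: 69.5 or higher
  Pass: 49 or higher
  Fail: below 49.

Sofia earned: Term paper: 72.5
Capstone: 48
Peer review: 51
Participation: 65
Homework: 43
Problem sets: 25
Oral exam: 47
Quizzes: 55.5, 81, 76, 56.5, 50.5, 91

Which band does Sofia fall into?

Pass

Quizzes: drop 50.5, 55.5 → average of remaining 4 = 304.5/4 = 76.125
Weighted total:
  Term paper 72.5 × 0.1 = 7.25
  Capstone 48 × 0.29 = 13.92
  Peer review 51 × 0.05 = 2.55
  Participation 65 × 0.08 = 5.2
  Homework 43 × 0.09 = 3.87
  Problem sets 25 × 0.09 = 2.25
  Oral exam 47 × 0.15 = 7.05
  Quizzes 76.125 × 0.15 = 11.41875
Sum = 53.50875
53.50875 is ≥ 49 and < 69.5 → Pass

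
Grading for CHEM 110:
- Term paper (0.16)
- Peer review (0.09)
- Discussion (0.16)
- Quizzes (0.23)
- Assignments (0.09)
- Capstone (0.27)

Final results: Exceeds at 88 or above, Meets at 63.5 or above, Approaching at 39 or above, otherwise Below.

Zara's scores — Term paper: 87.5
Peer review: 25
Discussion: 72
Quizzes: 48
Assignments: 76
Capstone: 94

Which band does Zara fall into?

Weighted total:
  Term paper 87.5 × 0.16 = 14
  Peer review 25 × 0.09 = 2.25
  Discussion 72 × 0.16 = 11.52
  Quizzes 48 × 0.23 = 11.04
  Assignments 76 × 0.09 = 6.84
  Capstone 94 × 0.27 = 25.38
Sum = 71.03
71.03 is ≥ 63.5 and < 88 → Meets

Meets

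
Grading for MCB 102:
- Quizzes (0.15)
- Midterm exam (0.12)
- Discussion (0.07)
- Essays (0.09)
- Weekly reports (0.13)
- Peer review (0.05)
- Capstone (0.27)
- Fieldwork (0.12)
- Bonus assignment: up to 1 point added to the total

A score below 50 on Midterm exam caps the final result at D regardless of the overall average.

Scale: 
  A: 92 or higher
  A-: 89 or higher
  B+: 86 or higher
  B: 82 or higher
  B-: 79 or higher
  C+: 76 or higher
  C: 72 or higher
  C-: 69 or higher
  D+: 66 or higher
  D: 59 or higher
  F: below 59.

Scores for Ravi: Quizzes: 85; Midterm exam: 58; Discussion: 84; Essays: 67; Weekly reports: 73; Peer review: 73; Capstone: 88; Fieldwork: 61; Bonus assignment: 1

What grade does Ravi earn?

Midterm exam score 58 ≥ 50: minimum met.
Weighted total:
  Quizzes 85 × 0.15 = 12.75
  Midterm exam 58 × 0.12 = 6.96
  Discussion 84 × 0.07 = 5.88
  Essays 67 × 0.09 = 6.03
  Weekly reports 73 × 0.13 = 9.49
  Peer review 73 × 0.05 = 3.65
  Capstone 88 × 0.27 = 23.76
  Fieldwork 61 × 0.12 = 7.32
Sum = 75.84
Bonus assignment: 75.84 + 1 = 76.84
76.84 is ≥ 76 and < 79 → C+

C+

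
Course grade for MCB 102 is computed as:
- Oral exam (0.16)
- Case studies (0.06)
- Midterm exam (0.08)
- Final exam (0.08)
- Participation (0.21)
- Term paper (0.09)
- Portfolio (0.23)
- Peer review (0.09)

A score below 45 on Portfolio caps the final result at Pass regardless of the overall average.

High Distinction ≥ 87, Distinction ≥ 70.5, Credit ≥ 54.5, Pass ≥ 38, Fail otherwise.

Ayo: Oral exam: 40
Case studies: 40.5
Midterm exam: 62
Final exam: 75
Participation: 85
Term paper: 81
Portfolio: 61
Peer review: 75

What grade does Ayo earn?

Portfolio score 61 ≥ 45: minimum met.
Weighted total:
  Oral exam 40 × 0.16 = 6.4
  Case studies 40.5 × 0.06 = 2.43
  Midterm exam 62 × 0.08 = 4.96
  Final exam 75 × 0.08 = 6
  Participation 85 × 0.21 = 17.85
  Term paper 81 × 0.09 = 7.29
  Portfolio 61 × 0.23 = 14.03
  Peer review 75 × 0.09 = 6.75
Sum = 65.71
65.71 is ≥ 54.5 and < 70.5 → Credit

Credit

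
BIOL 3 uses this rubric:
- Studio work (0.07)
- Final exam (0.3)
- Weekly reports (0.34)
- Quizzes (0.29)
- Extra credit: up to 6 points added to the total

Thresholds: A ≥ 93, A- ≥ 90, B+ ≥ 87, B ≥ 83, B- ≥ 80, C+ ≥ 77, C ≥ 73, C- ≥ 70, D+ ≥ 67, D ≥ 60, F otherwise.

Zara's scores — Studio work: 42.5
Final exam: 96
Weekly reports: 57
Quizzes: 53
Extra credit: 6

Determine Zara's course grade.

C-

Weighted total:
  Studio work 42.5 × 0.07 = 2.975
  Final exam 96 × 0.3 = 28.8
  Weekly reports 57 × 0.34 = 19.38
  Quizzes 53 × 0.29 = 15.37
Sum = 66.525
Extra credit: 66.525 + 6 = 72.525
72.525 is ≥ 70 and < 73 → C-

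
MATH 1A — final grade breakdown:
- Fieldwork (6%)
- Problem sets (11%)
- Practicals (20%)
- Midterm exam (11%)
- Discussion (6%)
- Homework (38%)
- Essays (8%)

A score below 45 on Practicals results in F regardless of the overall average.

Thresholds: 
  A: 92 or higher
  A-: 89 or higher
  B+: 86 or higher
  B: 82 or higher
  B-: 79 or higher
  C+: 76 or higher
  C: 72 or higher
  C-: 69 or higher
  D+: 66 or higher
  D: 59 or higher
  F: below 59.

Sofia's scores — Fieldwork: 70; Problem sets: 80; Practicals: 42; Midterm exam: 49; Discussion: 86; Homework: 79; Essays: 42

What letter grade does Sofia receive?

F

Practicals score 42 < 45: minimum not met.
Weighted total:
  Fieldwork 70 × 0.06 = 4.2
  Problem sets 80 × 0.11 = 8.8
  Practicals 42 × 0.2 = 8.4
  Midterm exam 49 × 0.11 = 5.39
  Discussion 86 × 0.06 = 5.16
  Homework 79 × 0.38 = 30.02
  Essays 42 × 0.08 = 3.36
Sum = 65.33
Because the Practicals minimum was not met, the result is F.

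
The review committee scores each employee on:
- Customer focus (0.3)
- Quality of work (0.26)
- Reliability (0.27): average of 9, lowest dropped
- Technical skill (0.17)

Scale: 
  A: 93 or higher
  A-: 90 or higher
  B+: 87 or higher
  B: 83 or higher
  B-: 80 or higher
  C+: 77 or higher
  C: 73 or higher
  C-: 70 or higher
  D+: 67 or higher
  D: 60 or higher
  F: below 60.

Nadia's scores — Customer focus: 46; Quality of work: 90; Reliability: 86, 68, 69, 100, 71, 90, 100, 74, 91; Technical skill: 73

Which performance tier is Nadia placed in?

C-

Reliability: drop 68 → average of remaining 8 = 681/8 = 85.125
Weighted total:
  Customer focus 46 × 0.3 = 13.8
  Quality of work 90 × 0.26 = 23.4
  Reliability 85.125 × 0.27 = 22.98375
  Technical skill 73 × 0.17 = 12.41
Sum = 72.59375
72.59375 is ≥ 70 and < 73 → C-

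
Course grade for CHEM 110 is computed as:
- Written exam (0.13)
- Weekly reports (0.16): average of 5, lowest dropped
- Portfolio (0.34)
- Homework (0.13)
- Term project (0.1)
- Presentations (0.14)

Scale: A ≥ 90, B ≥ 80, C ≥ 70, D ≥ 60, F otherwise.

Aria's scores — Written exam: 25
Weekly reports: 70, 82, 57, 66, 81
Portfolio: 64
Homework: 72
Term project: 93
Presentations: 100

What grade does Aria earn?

D

Weekly reports: drop 57 → average of remaining 4 = 299/4 = 74.75
Weighted total:
  Written exam 25 × 0.13 = 3.25
  Weekly reports 74.75 × 0.16 = 11.96
  Portfolio 64 × 0.34 = 21.76
  Homework 72 × 0.13 = 9.36
  Term project 93 × 0.1 = 9.3
  Presentations 100 × 0.14 = 14
Sum = 69.63
69.63 is ≥ 60 and < 70 → D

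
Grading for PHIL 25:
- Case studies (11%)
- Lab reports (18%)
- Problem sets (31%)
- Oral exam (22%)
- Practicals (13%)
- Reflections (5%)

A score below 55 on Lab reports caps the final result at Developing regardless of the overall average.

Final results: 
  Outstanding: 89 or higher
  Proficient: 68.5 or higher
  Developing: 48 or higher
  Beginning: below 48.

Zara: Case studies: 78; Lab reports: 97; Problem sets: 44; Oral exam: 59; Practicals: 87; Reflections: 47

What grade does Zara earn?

Developing

Lab reports score 97 ≥ 55: minimum met.
Weighted total:
  Case studies 78 × 0.11 = 8.58
  Lab reports 97 × 0.18 = 17.46
  Problem sets 44 × 0.31 = 13.64
  Oral exam 59 × 0.22 = 12.98
  Practicals 87 × 0.13 = 11.31
  Reflections 47 × 0.05 = 2.35
Sum = 66.32
66.32 is ≥ 48 and < 68.5 → Developing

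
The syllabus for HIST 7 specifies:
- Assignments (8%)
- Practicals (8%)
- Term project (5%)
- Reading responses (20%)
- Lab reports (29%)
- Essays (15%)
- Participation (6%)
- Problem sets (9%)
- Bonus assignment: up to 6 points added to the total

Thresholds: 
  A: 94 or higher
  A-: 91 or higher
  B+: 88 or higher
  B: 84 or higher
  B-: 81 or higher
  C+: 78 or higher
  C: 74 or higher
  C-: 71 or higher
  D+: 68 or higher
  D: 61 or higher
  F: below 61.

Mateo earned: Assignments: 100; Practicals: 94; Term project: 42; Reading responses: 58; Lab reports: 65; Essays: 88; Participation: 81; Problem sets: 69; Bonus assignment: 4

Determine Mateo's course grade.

Weighted total:
  Assignments 100 × 0.08 = 8
  Practicals 94 × 0.08 = 7.52
  Term project 42 × 0.05 = 2.1
  Reading responses 58 × 0.2 = 11.6
  Lab reports 65 × 0.29 = 18.85
  Essays 88 × 0.15 = 13.2
  Participation 81 × 0.06 = 4.86
  Problem sets 69 × 0.09 = 6.21
Sum = 72.34
Bonus assignment: 72.34 + 4 = 76.34
76.34 is ≥ 74 and < 78 → C

C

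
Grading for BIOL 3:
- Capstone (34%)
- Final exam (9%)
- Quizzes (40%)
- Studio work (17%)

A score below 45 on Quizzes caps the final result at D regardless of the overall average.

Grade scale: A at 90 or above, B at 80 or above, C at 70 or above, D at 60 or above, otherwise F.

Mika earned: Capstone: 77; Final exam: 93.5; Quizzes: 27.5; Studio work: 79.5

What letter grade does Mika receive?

F

Quizzes score 27.5 < 45: minimum not met.
Weighted total:
  Capstone 77 × 0.34 = 26.18
  Final exam 93.5 × 0.09 = 8.415
  Quizzes 27.5 × 0.4 = 11
  Studio work 79.5 × 0.17 = 13.515
Sum = 59.11
59.11 would be F; cap at D applies → F.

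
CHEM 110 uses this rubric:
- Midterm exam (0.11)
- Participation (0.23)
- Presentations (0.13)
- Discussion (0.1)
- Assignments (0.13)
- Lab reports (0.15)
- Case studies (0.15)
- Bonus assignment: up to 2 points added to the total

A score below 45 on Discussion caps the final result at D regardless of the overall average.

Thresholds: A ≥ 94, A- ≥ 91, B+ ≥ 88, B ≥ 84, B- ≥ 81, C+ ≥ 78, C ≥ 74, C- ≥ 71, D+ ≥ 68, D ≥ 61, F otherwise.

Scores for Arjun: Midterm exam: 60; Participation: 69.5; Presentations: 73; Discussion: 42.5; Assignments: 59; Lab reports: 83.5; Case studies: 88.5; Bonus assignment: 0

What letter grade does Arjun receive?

D

Discussion score 42.5 < 45: minimum not met.
Weighted total:
  Midterm exam 60 × 0.11 = 6.6
  Participation 69.5 × 0.23 = 15.985
  Presentations 73 × 0.13 = 9.49
  Discussion 42.5 × 0.1 = 4.25
  Assignments 59 × 0.13 = 7.67
  Lab reports 83.5 × 0.15 = 12.525
  Case studies 88.5 × 0.15 = 13.275
Sum = 69.795
Bonus assignment: 69.795 + 0 = 69.795
69.795 would be D+; cap at D applies → D.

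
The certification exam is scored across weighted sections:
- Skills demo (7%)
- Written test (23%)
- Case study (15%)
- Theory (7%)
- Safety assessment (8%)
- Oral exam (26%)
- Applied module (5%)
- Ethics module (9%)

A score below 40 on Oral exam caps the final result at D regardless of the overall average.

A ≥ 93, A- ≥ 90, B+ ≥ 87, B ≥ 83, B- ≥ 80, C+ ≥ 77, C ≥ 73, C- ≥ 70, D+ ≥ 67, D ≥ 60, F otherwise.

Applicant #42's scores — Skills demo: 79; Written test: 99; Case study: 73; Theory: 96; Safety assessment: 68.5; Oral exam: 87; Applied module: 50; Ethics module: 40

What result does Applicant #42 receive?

Oral exam score 87 ≥ 40: minimum met.
Weighted total:
  Skills demo 79 × 0.07 = 5.53
  Written test 99 × 0.23 = 22.77
  Case study 73 × 0.15 = 10.95
  Theory 96 × 0.07 = 6.72
  Safety assessment 68.5 × 0.08 = 5.48
  Oral exam 87 × 0.26 = 22.62
  Applied module 50 × 0.05 = 2.5
  Ethics module 40 × 0.09 = 3.6
Sum = 80.17
80.17 is ≥ 80 and < 83 → B-

B-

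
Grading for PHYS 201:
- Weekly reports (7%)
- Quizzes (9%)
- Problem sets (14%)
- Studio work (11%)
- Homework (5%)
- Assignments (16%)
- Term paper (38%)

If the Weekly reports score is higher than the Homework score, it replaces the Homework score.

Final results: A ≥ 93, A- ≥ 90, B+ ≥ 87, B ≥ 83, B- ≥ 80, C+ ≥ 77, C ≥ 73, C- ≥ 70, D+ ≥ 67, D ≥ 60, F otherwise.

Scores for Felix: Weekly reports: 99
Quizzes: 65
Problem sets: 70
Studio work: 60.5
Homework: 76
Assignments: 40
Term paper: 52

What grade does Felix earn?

D

Weekly reports (99) > Homework (76), so Homework counts as 99.
Weighted total:
  Weekly reports 99 × 0.07 = 6.93
  Quizzes 65 × 0.09 = 5.85
  Problem sets 70 × 0.14 = 9.8
  Studio work 60.5 × 0.11 = 6.655
  Homework 99 × 0.05 = 4.95
  Assignments 40 × 0.16 = 6.4
  Term paper 52 × 0.38 = 19.76
Sum = 60.345
60.345 is ≥ 60 and < 67 → D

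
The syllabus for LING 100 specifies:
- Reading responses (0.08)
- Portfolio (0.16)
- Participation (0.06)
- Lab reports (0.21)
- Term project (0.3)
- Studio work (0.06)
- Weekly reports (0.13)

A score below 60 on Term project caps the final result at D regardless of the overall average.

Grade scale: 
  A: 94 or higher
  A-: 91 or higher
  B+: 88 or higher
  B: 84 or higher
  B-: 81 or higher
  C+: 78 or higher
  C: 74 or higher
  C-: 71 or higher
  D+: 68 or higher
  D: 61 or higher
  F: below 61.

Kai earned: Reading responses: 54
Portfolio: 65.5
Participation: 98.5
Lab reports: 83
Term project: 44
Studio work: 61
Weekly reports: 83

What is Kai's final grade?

D

Term project score 44 < 60: minimum not met.
Weighted total:
  Reading responses 54 × 0.08 = 4.32
  Portfolio 65.5 × 0.16 = 10.48
  Participation 98.5 × 0.06 = 5.91
  Lab reports 83 × 0.21 = 17.43
  Term project 44 × 0.3 = 13.2
  Studio work 61 × 0.06 = 3.66
  Weekly reports 83 × 0.13 = 10.79
Sum = 65.79
65.79 would be D; cap at D applies → D.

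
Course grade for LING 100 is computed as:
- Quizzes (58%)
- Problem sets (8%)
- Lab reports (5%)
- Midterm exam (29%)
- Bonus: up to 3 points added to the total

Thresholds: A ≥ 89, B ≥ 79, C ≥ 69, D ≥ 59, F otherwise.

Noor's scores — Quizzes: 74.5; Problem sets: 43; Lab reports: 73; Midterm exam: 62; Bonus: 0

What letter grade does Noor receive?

Weighted total:
  Quizzes 74.5 × 0.58 = 43.21
  Problem sets 43 × 0.08 = 3.44
  Lab reports 73 × 0.05 = 3.65
  Midterm exam 62 × 0.29 = 17.98
Sum = 68.28
Bonus: 68.28 + 0 = 68.28
68.28 is ≥ 59 and < 69 → D

D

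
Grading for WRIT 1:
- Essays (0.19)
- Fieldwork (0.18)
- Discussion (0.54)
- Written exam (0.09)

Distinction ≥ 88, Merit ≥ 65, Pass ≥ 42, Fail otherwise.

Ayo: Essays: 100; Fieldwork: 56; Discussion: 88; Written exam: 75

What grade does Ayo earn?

Weighted total:
  Essays 100 × 0.19 = 19
  Fieldwork 56 × 0.18 = 10.08
  Discussion 88 × 0.54 = 47.52
  Written exam 75 × 0.09 = 6.75
Sum = 83.35
83.35 is ≥ 65 and < 88 → Merit

Merit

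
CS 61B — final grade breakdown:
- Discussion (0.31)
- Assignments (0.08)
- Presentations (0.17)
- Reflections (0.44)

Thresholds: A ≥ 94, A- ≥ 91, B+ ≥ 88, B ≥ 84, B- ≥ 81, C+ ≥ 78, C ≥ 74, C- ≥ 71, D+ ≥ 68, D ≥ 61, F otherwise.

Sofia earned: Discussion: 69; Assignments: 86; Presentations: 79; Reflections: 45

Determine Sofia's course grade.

Weighted total:
  Discussion 69 × 0.31 = 21.39
  Assignments 86 × 0.08 = 6.88
  Presentations 79 × 0.17 = 13.43
  Reflections 45 × 0.44 = 19.8
Sum = 61.5
61.5 is ≥ 61 and < 68 → D

D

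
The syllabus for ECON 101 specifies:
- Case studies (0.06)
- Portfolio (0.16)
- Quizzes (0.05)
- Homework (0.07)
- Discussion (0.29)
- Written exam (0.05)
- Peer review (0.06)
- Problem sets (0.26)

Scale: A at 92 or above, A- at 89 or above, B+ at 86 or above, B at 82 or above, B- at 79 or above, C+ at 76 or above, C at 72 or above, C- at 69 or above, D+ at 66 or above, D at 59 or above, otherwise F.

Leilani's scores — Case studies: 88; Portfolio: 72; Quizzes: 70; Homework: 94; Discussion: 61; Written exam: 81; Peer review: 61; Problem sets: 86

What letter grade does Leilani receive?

Weighted total:
  Case studies 88 × 0.06 = 5.28
  Portfolio 72 × 0.16 = 11.52
  Quizzes 70 × 0.05 = 3.5
  Homework 94 × 0.07 = 6.58
  Discussion 61 × 0.29 = 17.69
  Written exam 81 × 0.05 = 4.05
  Peer review 61 × 0.06 = 3.66
  Problem sets 86 × 0.26 = 22.36
Sum = 74.64
74.64 is ≥ 72 and < 76 → C

C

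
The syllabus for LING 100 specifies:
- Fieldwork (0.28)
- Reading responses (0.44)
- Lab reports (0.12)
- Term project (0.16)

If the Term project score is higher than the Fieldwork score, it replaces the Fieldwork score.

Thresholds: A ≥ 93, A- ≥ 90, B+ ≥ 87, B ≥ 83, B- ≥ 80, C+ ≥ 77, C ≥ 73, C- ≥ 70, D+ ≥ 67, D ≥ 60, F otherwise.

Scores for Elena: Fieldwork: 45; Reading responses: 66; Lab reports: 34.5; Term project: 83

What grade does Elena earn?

D+

Term project (83) > Fieldwork (45), so Fieldwork counts as 83.
Weighted total:
  Fieldwork 83 × 0.28 = 23.24
  Reading responses 66 × 0.44 = 29.04
  Lab reports 34.5 × 0.12 = 4.14
  Term project 83 × 0.16 = 13.28
Sum = 69.7
69.7 is ≥ 67 and < 70 → D+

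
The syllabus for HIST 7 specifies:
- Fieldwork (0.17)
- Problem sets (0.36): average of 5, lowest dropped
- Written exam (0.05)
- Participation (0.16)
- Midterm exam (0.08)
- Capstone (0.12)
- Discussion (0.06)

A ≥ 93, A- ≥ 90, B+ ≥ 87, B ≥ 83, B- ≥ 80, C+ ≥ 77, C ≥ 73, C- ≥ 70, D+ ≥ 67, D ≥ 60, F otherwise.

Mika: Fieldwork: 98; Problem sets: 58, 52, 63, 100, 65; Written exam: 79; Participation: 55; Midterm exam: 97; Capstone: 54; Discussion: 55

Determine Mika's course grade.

C-

Problem sets: drop 52 → average of remaining 4 = 286/4 = 71.5
Weighted total:
  Fieldwork 98 × 0.17 = 16.66
  Problem sets 71.5 × 0.36 = 25.74
  Written exam 79 × 0.05 = 3.95
  Participation 55 × 0.16 = 8.8
  Midterm exam 97 × 0.08 = 7.76
  Capstone 54 × 0.12 = 6.48
  Discussion 55 × 0.06 = 3.3
Sum = 72.69
72.69 is ≥ 70 and < 73 → C-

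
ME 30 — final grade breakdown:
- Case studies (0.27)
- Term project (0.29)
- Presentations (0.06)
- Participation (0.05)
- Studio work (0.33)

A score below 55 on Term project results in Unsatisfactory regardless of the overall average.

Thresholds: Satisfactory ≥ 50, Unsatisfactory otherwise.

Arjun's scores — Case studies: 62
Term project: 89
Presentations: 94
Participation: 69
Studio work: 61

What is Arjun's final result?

Satisfactory

Term project score 89 ≥ 55: minimum met.
Weighted total:
  Case studies 62 × 0.27 = 16.74
  Term project 89 × 0.29 = 25.81
  Presentations 94 × 0.06 = 5.64
  Participation 69 × 0.05 = 3.45
  Studio work 61 × 0.33 = 20.13
Sum = 71.77
71.77 ≥ 50 → Satisfactory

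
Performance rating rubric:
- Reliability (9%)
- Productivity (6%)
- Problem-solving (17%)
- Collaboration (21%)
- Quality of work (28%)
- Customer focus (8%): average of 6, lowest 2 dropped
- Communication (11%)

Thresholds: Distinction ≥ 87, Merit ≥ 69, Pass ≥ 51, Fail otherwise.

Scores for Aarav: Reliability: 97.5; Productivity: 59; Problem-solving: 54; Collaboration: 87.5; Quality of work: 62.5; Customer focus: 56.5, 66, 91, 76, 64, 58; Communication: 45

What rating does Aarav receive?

Pass

Customer focus: drop 56.5, 58 → average of remaining 4 = 297/4 = 74.25
Weighted total:
  Reliability 97.5 × 0.09 = 8.775
  Productivity 59 × 0.06 = 3.54
  Problem-solving 54 × 0.17 = 9.18
  Collaboration 87.5 × 0.21 = 18.375
  Quality of work 62.5 × 0.28 = 17.5
  Customer focus 74.25 × 0.08 = 5.94
  Communication 45 × 0.11 = 4.95
Sum = 68.26
68.26 is ≥ 51 and < 69 → Pass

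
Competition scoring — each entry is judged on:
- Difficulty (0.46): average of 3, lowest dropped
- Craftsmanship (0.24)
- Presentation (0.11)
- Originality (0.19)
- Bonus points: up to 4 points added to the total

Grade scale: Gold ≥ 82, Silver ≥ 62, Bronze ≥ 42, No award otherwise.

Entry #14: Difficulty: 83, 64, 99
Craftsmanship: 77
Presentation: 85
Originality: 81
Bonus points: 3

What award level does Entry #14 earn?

Gold

Difficulty: drop 64 → average of remaining 2 = 182/2 = 91
Weighted total:
  Difficulty 91 × 0.46 = 41.86
  Craftsmanship 77 × 0.24 = 18.48
  Presentation 85 × 0.11 = 9.35
  Originality 81 × 0.19 = 15.39
Sum = 85.08
Bonus points: 85.08 + 3 = 88.08
88.08 ≥ 82 → Gold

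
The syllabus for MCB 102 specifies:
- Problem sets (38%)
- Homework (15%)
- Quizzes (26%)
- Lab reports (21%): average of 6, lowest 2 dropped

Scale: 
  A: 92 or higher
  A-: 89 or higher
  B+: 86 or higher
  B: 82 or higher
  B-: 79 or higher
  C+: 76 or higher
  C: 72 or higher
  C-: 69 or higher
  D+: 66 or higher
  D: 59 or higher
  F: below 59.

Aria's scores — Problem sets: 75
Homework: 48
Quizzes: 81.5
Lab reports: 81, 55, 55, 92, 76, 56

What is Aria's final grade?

C

Lab reports: drop 55, 55 → average of remaining 4 = 305/4 = 76.25
Weighted total:
  Problem sets 75 × 0.38 = 28.5
  Homework 48 × 0.15 = 7.2
  Quizzes 81.5 × 0.26 = 21.19
  Lab reports 76.25 × 0.21 = 16.0125
Sum = 72.9025
72.9025 is ≥ 72 and < 76 → C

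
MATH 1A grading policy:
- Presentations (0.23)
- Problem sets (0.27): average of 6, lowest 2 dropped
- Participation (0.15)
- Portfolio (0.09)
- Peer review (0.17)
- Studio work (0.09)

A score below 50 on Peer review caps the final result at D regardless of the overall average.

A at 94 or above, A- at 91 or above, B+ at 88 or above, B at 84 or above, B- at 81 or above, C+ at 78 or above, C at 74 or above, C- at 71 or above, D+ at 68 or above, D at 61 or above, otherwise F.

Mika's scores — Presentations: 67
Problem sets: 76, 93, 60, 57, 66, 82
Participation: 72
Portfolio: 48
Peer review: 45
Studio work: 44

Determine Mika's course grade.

D

Problem sets: drop 57, 60 → average of remaining 4 = 317/4 = 79.25
Peer review score 45 < 50: minimum not met.
Weighted total:
  Presentations 67 × 0.23 = 15.41
  Problem sets 79.25 × 0.27 = 21.3975
  Participation 72 × 0.15 = 10.8
  Portfolio 48 × 0.09 = 4.32
  Peer review 45 × 0.17 = 7.65
  Studio work 44 × 0.09 = 3.96
Sum = 63.5375
63.5375 would be D; cap at D applies → D.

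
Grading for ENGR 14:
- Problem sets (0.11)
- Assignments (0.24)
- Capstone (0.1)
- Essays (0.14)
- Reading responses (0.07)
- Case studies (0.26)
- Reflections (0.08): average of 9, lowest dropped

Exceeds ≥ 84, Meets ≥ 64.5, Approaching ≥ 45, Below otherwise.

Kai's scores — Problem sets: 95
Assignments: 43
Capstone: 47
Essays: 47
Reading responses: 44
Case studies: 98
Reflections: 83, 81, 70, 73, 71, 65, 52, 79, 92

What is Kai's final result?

Reflections: drop 52 → average of remaining 8 = 614/8 = 76.75
Weighted total:
  Problem sets 95 × 0.11 = 10.45
  Assignments 43 × 0.24 = 10.32
  Capstone 47 × 0.1 = 4.7
  Essays 47 × 0.14 = 6.58
  Reading responses 44 × 0.07 = 3.08
  Case studies 98 × 0.26 = 25.48
  Reflections 76.75 × 0.08 = 6.14
Sum = 66.75
66.75 is ≥ 64.5 and < 84 → Meets

Meets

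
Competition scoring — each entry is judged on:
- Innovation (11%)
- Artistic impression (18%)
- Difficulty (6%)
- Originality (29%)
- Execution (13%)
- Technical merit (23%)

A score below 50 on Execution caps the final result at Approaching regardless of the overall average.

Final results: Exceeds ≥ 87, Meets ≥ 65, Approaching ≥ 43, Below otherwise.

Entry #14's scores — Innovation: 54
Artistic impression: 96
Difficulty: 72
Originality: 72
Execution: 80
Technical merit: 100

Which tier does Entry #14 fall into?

Execution score 80 ≥ 50: minimum met.
Weighted total:
  Innovation 54 × 0.11 = 5.94
  Artistic impression 96 × 0.18 = 17.28
  Difficulty 72 × 0.06 = 4.32
  Originality 72 × 0.29 = 20.88
  Execution 80 × 0.13 = 10.4
  Technical merit 100 × 0.23 = 23
Sum = 81.82
81.82 is ≥ 65 and < 87 → Meets

Meets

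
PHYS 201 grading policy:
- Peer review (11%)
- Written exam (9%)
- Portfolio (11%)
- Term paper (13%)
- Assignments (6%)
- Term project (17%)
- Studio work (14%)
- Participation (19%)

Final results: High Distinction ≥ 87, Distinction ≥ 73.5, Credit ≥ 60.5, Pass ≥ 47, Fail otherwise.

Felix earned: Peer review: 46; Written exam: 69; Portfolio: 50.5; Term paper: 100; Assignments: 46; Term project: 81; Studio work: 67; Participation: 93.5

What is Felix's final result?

Distinction

Weighted total:
  Peer review 46 × 0.11 = 5.06
  Written exam 69 × 0.09 = 6.21
  Portfolio 50.5 × 0.11 = 5.555
  Term paper 100 × 0.13 = 13
  Assignments 46 × 0.06 = 2.76
  Term project 81 × 0.17 = 13.77
  Studio work 67 × 0.14 = 9.38
  Participation 93.5 × 0.19 = 17.765
Sum = 73.5
73.5 is ≥ 73.5 and < 87 → Distinction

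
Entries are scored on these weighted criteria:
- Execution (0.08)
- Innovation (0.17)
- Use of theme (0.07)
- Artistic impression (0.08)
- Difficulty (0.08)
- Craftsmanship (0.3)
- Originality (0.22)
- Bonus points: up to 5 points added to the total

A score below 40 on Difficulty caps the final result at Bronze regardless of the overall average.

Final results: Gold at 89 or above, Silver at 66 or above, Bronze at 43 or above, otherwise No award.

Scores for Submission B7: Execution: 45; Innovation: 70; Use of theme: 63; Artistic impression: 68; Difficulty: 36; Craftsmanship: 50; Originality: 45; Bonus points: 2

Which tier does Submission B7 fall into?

Difficulty score 36 < 40: minimum not met.
Weighted total:
  Execution 45 × 0.08 = 3.6
  Innovation 70 × 0.17 = 11.9
  Use of theme 63 × 0.07 = 4.41
  Artistic impression 68 × 0.08 = 5.44
  Difficulty 36 × 0.08 = 2.88
  Craftsmanship 50 × 0.3 = 15
  Originality 45 × 0.22 = 9.9
Sum = 53.13
Bonus points: 53.13 + 2 = 55.13
55.13 would be Bronze; cap at Bronze applies → Bronze.

Bronze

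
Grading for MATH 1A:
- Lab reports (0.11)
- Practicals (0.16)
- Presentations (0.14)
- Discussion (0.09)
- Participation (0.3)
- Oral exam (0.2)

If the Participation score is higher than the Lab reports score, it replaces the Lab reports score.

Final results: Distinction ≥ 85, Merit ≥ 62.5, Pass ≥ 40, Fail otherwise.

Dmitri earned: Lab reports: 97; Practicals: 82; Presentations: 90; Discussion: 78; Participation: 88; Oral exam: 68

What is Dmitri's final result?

Merit

Participation (88) ≤ Lab reports (97), so Lab reports stays at 97.
Weighted total:
  Lab reports 97 × 0.11 = 10.67
  Practicals 82 × 0.16 = 13.12
  Presentations 90 × 0.14 = 12.6
  Discussion 78 × 0.09 = 7.02
  Participation 88 × 0.3 = 26.4
  Oral exam 68 × 0.2 = 13.6
Sum = 83.41
83.41 is ≥ 62.5 and < 85 → Merit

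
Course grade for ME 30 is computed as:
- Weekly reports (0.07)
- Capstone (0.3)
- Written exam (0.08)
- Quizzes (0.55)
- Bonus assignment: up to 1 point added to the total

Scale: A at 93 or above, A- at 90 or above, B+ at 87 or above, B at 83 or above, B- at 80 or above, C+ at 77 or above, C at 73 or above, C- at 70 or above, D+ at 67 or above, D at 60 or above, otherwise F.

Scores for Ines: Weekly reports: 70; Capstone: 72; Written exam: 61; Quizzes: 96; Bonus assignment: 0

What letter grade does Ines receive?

Weighted total:
  Weekly reports 70 × 0.07 = 4.9
  Capstone 72 × 0.3 = 21.6
  Written exam 61 × 0.08 = 4.88
  Quizzes 96 × 0.55 = 52.8
Sum = 84.18
Bonus assignment: 84.18 + 0 = 84.18
84.18 is ≥ 83 and < 87 → B

B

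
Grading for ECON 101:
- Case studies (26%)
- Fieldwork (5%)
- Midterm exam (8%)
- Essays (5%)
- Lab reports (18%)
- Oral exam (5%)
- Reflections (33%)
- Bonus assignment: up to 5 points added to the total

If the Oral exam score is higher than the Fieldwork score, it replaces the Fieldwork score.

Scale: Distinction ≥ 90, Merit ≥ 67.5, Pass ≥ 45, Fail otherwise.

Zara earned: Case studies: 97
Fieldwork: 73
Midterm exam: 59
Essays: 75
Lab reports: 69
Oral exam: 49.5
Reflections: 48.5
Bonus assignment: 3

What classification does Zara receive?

Oral exam (49.5) ≤ Fieldwork (73), so Fieldwork stays at 73.
Weighted total:
  Case studies 97 × 0.26 = 25.22
  Fieldwork 73 × 0.05 = 3.65
  Midterm exam 59 × 0.08 = 4.72
  Essays 75 × 0.05 = 3.75
  Lab reports 69 × 0.18 = 12.42
  Oral exam 49.5 × 0.05 = 2.475
  Reflections 48.5 × 0.33 = 16.005
Sum = 68.24
Bonus assignment: 68.24 + 3 = 71.24
71.24 is ≥ 67.5 and < 90 → Merit

Merit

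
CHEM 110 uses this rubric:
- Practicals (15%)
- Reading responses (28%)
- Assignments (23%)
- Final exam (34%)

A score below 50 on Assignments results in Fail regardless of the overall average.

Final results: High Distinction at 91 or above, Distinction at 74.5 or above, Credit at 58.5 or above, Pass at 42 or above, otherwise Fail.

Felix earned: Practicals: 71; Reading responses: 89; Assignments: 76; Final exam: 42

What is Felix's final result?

Assignments score 76 ≥ 50: minimum met.
Weighted total:
  Practicals 71 × 0.15 = 10.65
  Reading responses 89 × 0.28 = 24.92
  Assignments 76 × 0.23 = 17.48
  Final exam 42 × 0.34 = 14.28
Sum = 67.33
67.33 is ≥ 58.5 and < 74.5 → Credit

Credit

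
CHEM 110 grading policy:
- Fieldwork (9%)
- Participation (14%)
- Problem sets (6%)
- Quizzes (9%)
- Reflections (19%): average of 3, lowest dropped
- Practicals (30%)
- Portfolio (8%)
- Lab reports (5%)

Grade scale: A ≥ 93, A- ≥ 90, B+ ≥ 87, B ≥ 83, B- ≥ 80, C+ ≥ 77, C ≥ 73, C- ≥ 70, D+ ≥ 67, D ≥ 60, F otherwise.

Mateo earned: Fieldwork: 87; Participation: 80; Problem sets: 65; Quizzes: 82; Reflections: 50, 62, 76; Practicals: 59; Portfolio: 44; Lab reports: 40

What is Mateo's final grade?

D

Reflections: drop 50 → average of remaining 2 = 138/2 = 69
Weighted total:
  Fieldwork 87 × 0.09 = 7.83
  Participation 80 × 0.14 = 11.2
  Problem sets 65 × 0.06 = 3.9
  Quizzes 82 × 0.09 = 7.38
  Reflections 69 × 0.19 = 13.11
  Practicals 59 × 0.3 = 17.7
  Portfolio 44 × 0.08 = 3.52
  Lab reports 40 × 0.05 = 2
Sum = 66.64
66.64 is ≥ 60 and < 67 → D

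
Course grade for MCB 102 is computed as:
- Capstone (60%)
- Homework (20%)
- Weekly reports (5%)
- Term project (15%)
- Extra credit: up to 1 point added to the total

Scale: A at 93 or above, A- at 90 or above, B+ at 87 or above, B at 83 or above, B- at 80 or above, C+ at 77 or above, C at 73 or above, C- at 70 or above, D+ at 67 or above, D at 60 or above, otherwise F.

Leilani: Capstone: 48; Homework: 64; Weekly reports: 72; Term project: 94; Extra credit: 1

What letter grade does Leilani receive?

D

Weighted total:
  Capstone 48 × 0.6 = 28.8
  Homework 64 × 0.2 = 12.8
  Weekly reports 72 × 0.05 = 3.6
  Term project 94 × 0.15 = 14.1
Sum = 59.3
Extra credit: 59.3 + 1 = 60.3
60.3 is ≥ 60 and < 67 → D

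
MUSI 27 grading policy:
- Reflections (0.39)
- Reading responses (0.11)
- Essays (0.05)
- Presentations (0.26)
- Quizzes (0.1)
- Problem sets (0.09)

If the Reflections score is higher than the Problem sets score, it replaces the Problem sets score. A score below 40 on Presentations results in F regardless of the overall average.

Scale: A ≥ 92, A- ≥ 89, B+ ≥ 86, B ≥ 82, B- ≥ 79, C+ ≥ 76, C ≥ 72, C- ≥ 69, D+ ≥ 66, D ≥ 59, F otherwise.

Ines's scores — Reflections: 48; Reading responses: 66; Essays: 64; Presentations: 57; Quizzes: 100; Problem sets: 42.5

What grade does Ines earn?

F

Reflections (48) > Problem sets (42.5), so Problem sets counts as 48.
Presentations score 57 ≥ 40: minimum met.
Weighted total:
  Reflections 48 × 0.39 = 18.72
  Reading responses 66 × 0.11 = 7.26
  Essays 64 × 0.05 = 3.2
  Presentations 57 × 0.26 = 14.82
  Quizzes 100 × 0.1 = 10
  Problem sets 48 × 0.09 = 4.32
Sum = 58.32
58.32 < 59 → F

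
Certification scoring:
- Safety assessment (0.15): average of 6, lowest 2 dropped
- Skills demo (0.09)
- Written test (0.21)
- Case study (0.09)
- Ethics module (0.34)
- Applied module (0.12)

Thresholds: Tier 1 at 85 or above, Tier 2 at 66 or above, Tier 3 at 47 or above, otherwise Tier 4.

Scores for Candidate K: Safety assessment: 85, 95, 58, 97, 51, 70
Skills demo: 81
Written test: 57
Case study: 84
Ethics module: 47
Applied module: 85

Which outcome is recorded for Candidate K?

Tier 2

Safety assessment: drop 51, 58 → average of remaining 4 = 347/4 = 86.75
Weighted total:
  Safety assessment 86.75 × 0.15 = 13.0125
  Skills demo 81 × 0.09 = 7.29
  Written test 57 × 0.21 = 11.97
  Case study 84 × 0.09 = 7.56
  Ethics module 47 × 0.34 = 15.98
  Applied module 85 × 0.12 = 10.2
Sum = 66.0125
66.0125 is ≥ 66 and < 85 → Tier 2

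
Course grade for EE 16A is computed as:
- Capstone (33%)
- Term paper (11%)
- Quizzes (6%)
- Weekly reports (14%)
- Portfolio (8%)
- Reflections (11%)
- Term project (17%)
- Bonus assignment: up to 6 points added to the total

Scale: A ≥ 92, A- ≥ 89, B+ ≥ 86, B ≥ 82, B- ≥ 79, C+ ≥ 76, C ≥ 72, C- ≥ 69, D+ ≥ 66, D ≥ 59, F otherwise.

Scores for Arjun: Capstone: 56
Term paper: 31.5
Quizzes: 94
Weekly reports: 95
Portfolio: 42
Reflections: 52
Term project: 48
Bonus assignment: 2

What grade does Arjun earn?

D

Weighted total:
  Capstone 56 × 0.33 = 18.48
  Term paper 31.5 × 0.11 = 3.465
  Quizzes 94 × 0.06 = 5.64
  Weekly reports 95 × 0.14 = 13.3
  Portfolio 42 × 0.08 = 3.36
  Reflections 52 × 0.11 = 5.72
  Term project 48 × 0.17 = 8.16
Sum = 58.125
Bonus assignment: 58.125 + 2 = 60.125
60.125 is ≥ 59 and < 66 → D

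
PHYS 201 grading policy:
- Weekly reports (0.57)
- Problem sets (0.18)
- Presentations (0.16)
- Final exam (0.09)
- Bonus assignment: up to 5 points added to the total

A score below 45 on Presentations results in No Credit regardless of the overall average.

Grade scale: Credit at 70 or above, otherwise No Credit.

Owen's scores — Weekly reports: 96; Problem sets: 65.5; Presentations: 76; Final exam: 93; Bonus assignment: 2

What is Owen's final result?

Credit

Presentations score 76 ≥ 45: minimum met.
Weighted total:
  Weekly reports 96 × 0.57 = 54.72
  Problem sets 65.5 × 0.18 = 11.79
  Presentations 76 × 0.16 = 12.16
  Final exam 93 × 0.09 = 8.37
Sum = 87.04
Bonus assignment: 87.04 + 2 = 89.04
89.04 ≥ 70 → Credit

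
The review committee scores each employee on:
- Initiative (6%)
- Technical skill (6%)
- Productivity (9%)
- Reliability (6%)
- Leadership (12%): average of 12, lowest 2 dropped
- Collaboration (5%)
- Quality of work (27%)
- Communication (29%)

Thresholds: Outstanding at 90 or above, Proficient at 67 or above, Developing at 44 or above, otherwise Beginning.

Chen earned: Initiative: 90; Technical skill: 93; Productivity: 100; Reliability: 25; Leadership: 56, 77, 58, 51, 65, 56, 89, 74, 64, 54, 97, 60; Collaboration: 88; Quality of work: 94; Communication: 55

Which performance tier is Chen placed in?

Proficient

Leadership: drop 51, 54 → average of remaining 10 = 696/10 = 69.6
Weighted total:
  Initiative 90 × 0.06 = 5.4
  Technical skill 93 × 0.06 = 5.58
  Productivity 100 × 0.09 = 9
  Reliability 25 × 0.06 = 1.5
  Leadership 69.6 × 0.12 = 8.352
  Collaboration 88 × 0.05 = 4.4
  Quality of work 94 × 0.27 = 25.38
  Communication 55 × 0.29 = 15.95
Sum = 75.562
75.562 is ≥ 67 and < 90 → Proficient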